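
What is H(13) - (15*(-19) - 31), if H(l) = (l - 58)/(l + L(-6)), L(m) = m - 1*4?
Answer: 301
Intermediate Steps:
L(m) = -4 + m (L(m) = m - 4 = -4 + m)
H(l) = (-58 + l)/(-10 + l) (H(l) = (l - 58)/(l + (-4 - 6)) = (-58 + l)/(l - 10) = (-58 + l)/(-10 + l))
H(13) - (15*(-19) - 31) = (-58 + 13)/(-10 + 13) - (15*(-19) - 31) = -45/3 - (-285 - 31) = (1/3)*(-45) - 1*(-316) = -15 + 316 = 301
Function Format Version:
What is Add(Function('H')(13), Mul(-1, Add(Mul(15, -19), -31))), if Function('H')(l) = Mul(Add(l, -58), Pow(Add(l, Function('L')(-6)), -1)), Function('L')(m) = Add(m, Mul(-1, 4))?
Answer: 301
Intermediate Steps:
Function('L')(m) = Add(-4, m) (Function('L')(m) = Add(m, -4) = Add(-4, m))
Function('H')(l) = Mul(Pow(Add(-10, l), -1), Add(-58, l)) (Function('H')(l) = Mul(Add(l, -58), Pow(Add(l, Add(-4, -6)), -1)) = Mul(Add(-58, l), Pow(Add(l, -10), -1)) = Mul(Add(-58, l), Pow(Add(-10, l), -1)) = Mul(Pow(Add(-10, l), -1), Add(-58, l)))
Add(Function('H')(13), Mul(-1, Add(Mul(15, -19), -31))) = Add(Mul(Pow(Add(-10, 13), -1), Add(-58, 13)), Mul(-1, Add(Mul(15, -19), -31))) = Add(Mul(Pow(3, -1), -45), Mul(-1, Add(-285, -31))) = Add(Mul(Rational(1, 3), -45), Mul(-1, -316)) = Add(-15, 316) = 301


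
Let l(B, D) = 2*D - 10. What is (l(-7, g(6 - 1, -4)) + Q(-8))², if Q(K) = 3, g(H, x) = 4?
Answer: 1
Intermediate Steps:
l(B, D) = -10 + 2*D
(l(-7, g(6 - 1, -4)) + Q(-8))² = ((-10 + 2*4) + 3)² = ((-10 + 8) + 3)² = (-2 + 3)² = 1² = 1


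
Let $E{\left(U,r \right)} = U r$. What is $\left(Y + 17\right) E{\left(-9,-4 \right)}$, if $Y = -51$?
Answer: $-1224$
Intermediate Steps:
$\left(Y + 17\right) E{\left(-9,-4 \right)} = \left(-51 + 17\right) \left(\left(-9\right) \left(-4\right)\right) = \left(-34\right) 36 = -1224$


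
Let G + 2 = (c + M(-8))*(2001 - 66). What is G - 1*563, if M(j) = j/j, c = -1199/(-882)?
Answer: 392045/98 ≈ 4000.5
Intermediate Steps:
c = 1199/882 (c = -1199*(-1/882) = 1199/882 ≈ 1.3594)
M(j) = 1
G = 447219/98 (G = -2 + (1199/882 + 1)*(2001 - 66) = -2 + (2081/882)*1935 = -2 + 447415/98 = 447219/98 ≈ 4563.5)
G - 1*563 = 447219/98 - 1*563 = 447219/98 - 563 = 392045/98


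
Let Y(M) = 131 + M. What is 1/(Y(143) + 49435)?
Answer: 1/49709 ≈ 2.0117e-5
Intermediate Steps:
1/(Y(143) + 49435) = 1/((131 + 143) + 49435) = 1/(274 + 49435) = 1/49709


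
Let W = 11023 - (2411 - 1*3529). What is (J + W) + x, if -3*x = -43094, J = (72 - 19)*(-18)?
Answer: 76655/3 ≈ 25552.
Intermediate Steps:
J = -954 (J = 53*(-18) = -954)
x = 43094/3 (x = -1/3*(-43094) = 43094/3 ≈ 14365.)
W = 12141 (W = 11023 - (2411 - 3529) = 11023 - 1*(-1118) = 11023 + 1118 = 12141)
(J + W) + x = (-954 + 12141) + 43094/3 = 11187 + 43094/3 = 76655/3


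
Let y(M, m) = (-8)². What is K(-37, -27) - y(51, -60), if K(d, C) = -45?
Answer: -109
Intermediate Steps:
y(M, m) = 64
K(-37, -27) - y(51, -60) = -45 - 1*64 = -45 - 64 = -109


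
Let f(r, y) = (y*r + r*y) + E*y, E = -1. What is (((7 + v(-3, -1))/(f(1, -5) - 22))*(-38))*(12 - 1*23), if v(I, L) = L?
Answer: -836/9 ≈ -92.889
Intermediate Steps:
f(r, y) = -y + 2*r*y (f(r, y) = (y*r + r*y) - y = (r*y + r*y) - y = 2*r*y - y = -y + 2*r*y)
(((7 + v(-3, -1))/(f(1, -5) - 22))*(-38))*(12 - 1*23) = (((7 - 1)/(-5*(-1 + 2*1) - 22))*(-38))*(12 - 1*23) = ((6/(-5*(-1 + 2) - 22))*(-38))*(12 - 23) = ((6/(-5*1 - 22))*(-38))*(-11) = ((6/(-5 - 22))*(-38))*(-11) = ((6/(-27))*(-38))*(-11) = ((6*(-1/27))*(-38))*(-11) = -2/9*(-38)*(-11) = (76/9)*(-11) = -836/9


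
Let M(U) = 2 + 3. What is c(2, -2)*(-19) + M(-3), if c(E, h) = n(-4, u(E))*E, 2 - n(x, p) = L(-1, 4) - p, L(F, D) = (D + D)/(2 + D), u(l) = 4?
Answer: -517/3 ≈ -172.33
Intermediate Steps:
M(U) = 5
L(F, D) = 2*D/(2 + D) (L(F, D) = (2*D)/(2 + D) = 2*D/(2 + D))
n(x, p) = ⅔ + p (n(x, p) = 2 - (2*4/(2 + 4) - p) = 2 - (2*4/6 - p) = 2 - (2*4*(⅙) - p) = 2 - (4/3 - p) = 2 + (-4/3 + p) = ⅔ + p)
c(E, h) = 14*E/3 (c(E, h) = (⅔ + 4)*E = 14*E/3)
c(2, -2)*(-19) + M(-3) = ((14/3)*2)*(-19) + 5 = (28/3)*(-19) + 5 = -532/3 + 5 = -517/3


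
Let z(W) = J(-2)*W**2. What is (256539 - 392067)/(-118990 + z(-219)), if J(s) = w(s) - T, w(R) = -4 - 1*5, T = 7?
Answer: 67764/443183 ≈ 0.15290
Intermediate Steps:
w(R) = -9 (w(R) = -4 - 5 = -9)
J(s) = -16 (J(s) = -9 - 1*7 = -9 - 7 = -16)
z(W) = -16*W**2
(256539 - 392067)/(-118990 + z(-219)) = (256539 - 392067)/(-118990 - 16*(-219)**2) = -135528/(-118990 - 16*47961) = -135528/(-118990 - 767376) = -135528/(-886366) = -135528*(-1/886366) = 67764/443183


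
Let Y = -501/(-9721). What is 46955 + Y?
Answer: 456450056/9721 ≈ 46955.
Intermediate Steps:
Y = 501/9721 (Y = -501*(-1/9721) = 501/9721 ≈ 0.051538)
46955 + Y = 46955 + 501/9721 = 456450056/9721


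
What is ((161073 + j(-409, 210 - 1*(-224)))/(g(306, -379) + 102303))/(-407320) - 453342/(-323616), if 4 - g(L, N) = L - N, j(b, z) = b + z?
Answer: 195468594243847/139534700817840 ≈ 1.4009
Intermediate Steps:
g(L, N) = 4 + N - L (g(L, N) = 4 - (L - N) = 4 + (N - L) = 4 + N - L)
((161073 + j(-409, 210 - 1*(-224)))/(g(306, -379) + 102303))/(-407320) - 453342/(-323616) = ((161073 + (-409 + (210 - 1*(-224))))/((4 - 379 - 1*306) + 102303))/(-407320) - 453342/(-323616) = ((161073 + (-409 + (210 + 224)))/((4 - 379 - 306) + 102303))*(-1/407320) - 453342*(-1/323616) = ((161073 + (-409 + 434))/(-681 + 102303))*(-1/407320) + 75557/53936 = ((161073 + 25)/101622)*(-1/407320) + 75557/53936 = (161098*(1/101622))*(-1/407320) + 75557/53936 = (80549/50811)*(-1/407320) + 75557/53936 = -80549/20696336520 + 75557/53936 = 195468594243847/139534700817840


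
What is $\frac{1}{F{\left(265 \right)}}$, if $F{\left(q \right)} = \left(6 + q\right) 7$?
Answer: $\frac{1}{1897} \approx 0.00052715$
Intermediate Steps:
$F{\left(q \right)} = 42 + 7 q$
$\frac{1}{F{\left(265 \right)}} = \frac{1}{42 + 7 \cdot 265} = \frac{1}{42 + 1855} = \frac{1}{1897}$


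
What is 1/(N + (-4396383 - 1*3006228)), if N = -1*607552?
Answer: -1/8010163 ≈ -1.2484e-7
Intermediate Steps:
N = -607552
1/(N + (-4396383 - 1*3006228)) = 1/(-607552 + (-4396383 - 1*3006228)) = 1/(-607552 + (-4396383 - 3006228)) = 1/(-607552 - 7402611) = 1/(-8010163) = -1/8010163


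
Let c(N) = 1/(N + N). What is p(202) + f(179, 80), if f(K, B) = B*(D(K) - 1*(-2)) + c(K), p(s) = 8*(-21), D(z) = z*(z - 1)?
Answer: 912524817/358 ≈ 2.5490e+6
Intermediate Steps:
D(z) = z*(-1 + z)
p(s) = -168
c(N) = 1/(2*N)
f(K, B) = 1/(2*K) + B*(2 + K*(-1 + K)) (f(K, B) = B*(K*(-1 + K) - 1*(-2)) + 1/(2*K) = B*(K*(-1 + K) + 2) + 1/(2*K) = B*(2 + K*(-1 + K)) + 1/(2*K) = 1/(2*K) + B*(2 + K*(-1 + K)))
p(202) + f(179, 80) = -168 + (½ + 80*179*(2 + 179*(-1 + 179)))/179 = -168 + (½ + 80*179*(2 + 179*178))/179 = -168 + (½ + 80*179*(2 + 31862))/179 = -168 + (½ + 80*179*31864)/179 = -168 + (½ + 456292480)/179 = -168 + (1/179)*(912584961/2) = -168 + 912584961/358 = 912524817/358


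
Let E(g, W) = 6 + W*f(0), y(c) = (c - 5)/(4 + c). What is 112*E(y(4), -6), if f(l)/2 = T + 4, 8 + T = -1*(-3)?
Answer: 2016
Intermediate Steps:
T = -5 (T = -8 - 1*(-3) = -8 + 3 = -5)
y(c) = (-5 + c)/(4 + c)
f(l) = -2 (f(l) = 2*(-5 + 4) = 2*(-1) = -2)
E(g, W) = 6 - 2*W (E(g, W) = 6 + W*(-2) = 6 - 2*W)
112*E(y(4), -6) = 112*(6 - 2*(-6)) = 112*(6 + 12) = 112*18 = 2016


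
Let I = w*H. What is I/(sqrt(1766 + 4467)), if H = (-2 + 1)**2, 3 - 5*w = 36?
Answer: -33*sqrt(6233)/31165 ≈ -0.083598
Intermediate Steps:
w = -33/5 (w = 3/5 - 1/5*36 = 3/5 - 36/5 = -33/5 ≈ -6.6000)
H = 1 (H = (-1)**2 = 1)
I = -33/5 (I = -33/5*1 = -33/5 ≈ -6.6000)
I/(sqrt(1766 + 4467)) = -33/(5*sqrt(1766 + 4467)) = -33*sqrt(6233)/6233/5 = -33*sqrt(6233)/31165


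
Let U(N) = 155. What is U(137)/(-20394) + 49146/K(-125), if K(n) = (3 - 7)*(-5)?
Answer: 125285053/50985 ≈ 2457.3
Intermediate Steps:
K(n) = 20 (K(n) = -4*(-5) = 20)
U(137)/(-20394) + 49146/K(-125) = 155/(-20394) + 49146/20 = 155*(-1/20394) + 49146*(1/20) = -155/20394 + 24573/10 = 125285053/50985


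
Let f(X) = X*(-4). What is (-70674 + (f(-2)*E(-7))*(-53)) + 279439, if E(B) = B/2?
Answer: 210249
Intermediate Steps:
E(B) = B/2 (E(B) = B*(1/2) = B/2)
f(X) = -4*X
(-70674 + (f(-2)*E(-7))*(-53)) + 279439 = (-70674 + ((-4*(-2))*((1/2)*(-7)))*(-53)) + 279439 = (-70674 + (8*(-7/2))*(-53)) + 279439 = (-70674 - 28*(-53)) + 279439 = (-70674 + 1484) + 279439 = -69190 + 279439 = 210249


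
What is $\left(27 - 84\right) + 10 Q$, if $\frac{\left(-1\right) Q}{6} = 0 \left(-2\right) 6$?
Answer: $-57$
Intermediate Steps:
$Q = 0$ ($Q = - 6 \cdot 0 \left(-2\right) 6 = - 6 \cdot 0 \cdot 6 = \left(-6\right) 0 = 0$)
$\left(27 - 84\right) + 10 Q = \left(27 - 84\right) + 10 \cdot 0 = -57 + 0 = -57$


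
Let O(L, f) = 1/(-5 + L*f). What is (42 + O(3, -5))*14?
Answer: 5873/10 ≈ 587.30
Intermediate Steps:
(42 + O(3, -5))*14 = (42 + 1/(-5 + 3*(-5)))*14 = (42 + 1/(-5 - 15))*14 = (42 + 1/(-20))*14 = (42 - 1/20)*14 = (839/20)*14 = 5873/10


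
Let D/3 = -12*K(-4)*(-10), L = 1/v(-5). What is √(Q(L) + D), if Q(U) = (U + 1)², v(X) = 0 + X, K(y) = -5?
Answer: 2*I*√11246/5 ≈ 42.419*I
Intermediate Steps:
v(X) = X
L = -⅕ (L = 1/(-5) = -⅕ ≈ -0.20000)
Q(U) = (1 + U)²
D = -1800 (D = 3*(-12*(-5)*(-10)) = 3*(60*(-10)) = 3*(-600) = -1800)
√(Q(L) + D) = √((1 - ⅕)² - 1800) = √((⅘)² - 1800) = √(16/25 - 1800) = √(-44984/25) = 2*I*√11246/5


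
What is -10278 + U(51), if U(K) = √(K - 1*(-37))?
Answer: -10278 + 2*√22 ≈ -10269.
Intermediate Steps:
U(K) = √(37 + K) (U(K) = √(K + 37) = √(37 + K))
-10278 + U(51) = -10278 + √(37 + 51) = -10278 + √88 = -10278 + 2*√22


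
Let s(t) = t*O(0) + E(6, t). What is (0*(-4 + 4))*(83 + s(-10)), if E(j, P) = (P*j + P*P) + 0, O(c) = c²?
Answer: 0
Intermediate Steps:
E(j, P) = P² + P*j (E(j, P) = (P*j + P²) + 0 = (P² + P*j) + 0 = P² + P*j)
s(t) = t*(6 + t) (s(t) = t*0² + t*(t + 6) = t*0 + t*(6 + t) = 0 + t*(6 + t) = t*(6 + t))
(0*(-4 + 4))*(83 + s(-10)) = (0*(-4 + 4))*(83 - 10*(6 - 10)) = (0*0)*(83 - 10*(-4)) = 0*(83 + 40) = 0*123 = 0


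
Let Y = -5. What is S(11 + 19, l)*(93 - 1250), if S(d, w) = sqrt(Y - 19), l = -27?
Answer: -2314*I*sqrt(6) ≈ -5668.1*I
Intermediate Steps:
S(d, w) = 2*I*sqrt(6) (S(d, w) = sqrt(-5 - 19) = sqrt(-24) = 2*I*sqrt(6))
S(11 + 19, l)*(93 - 1250) = (2*I*sqrt(6))*(93 - 1250) = (2*I*sqrt(6))*(-1157) = -2314*I*sqrt(6)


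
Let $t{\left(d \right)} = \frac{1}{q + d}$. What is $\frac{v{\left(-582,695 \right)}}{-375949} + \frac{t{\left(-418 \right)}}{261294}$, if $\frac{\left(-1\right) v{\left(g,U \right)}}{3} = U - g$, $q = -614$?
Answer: $\frac{24024406793}{2357597232144} \approx 0.01019$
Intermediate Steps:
$t{\left(d \right)} = \frac{1}{-614 + d}$
$v{\left(g,U \right)} = - 3 U + 3 g$ ($v{\left(g,U \right)} = - 3 \left(U - g\right) = - 3 U + 3 g$)
$\frac{v{\left(-582,695 \right)}}{-375949} + \frac{t{\left(-418 \right)}}{261294} = \frac{\left(-3\right) 695 + 3 \left(-582\right)}{-375949} + \frac{1}{\left(-614 - 418\right) 261294} = \left(-2085 - 1746\right) \left(- \frac{1}{375949}\right) + \frac{1}{-1032} \cdot \frac{1}{261294} = \left(-3831\right) \left(- \frac{1}{375949}\right) - \frac{1}{269655408} = \frac{3831}{375949} - \frac{1}{269655408} = \frac{24024406793}{2357597232144}$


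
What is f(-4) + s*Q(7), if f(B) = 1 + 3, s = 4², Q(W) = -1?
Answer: -12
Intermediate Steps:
s = 16
f(B) = 4
f(-4) + s*Q(7) = 4 + 16*(-1) = 4 - 16 = -12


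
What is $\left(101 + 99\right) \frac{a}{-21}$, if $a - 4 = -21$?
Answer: $\frac{3400}{21} \approx 161.9$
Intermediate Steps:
$a = -17$ ($a = 4 - 21 = -17$)
$\left(101 + 99\right) \frac{a}{-21} = \left(101 + 99\right) \left(- \frac{17}{-21}\right) = 200 \left(\left(-17\right) \left(- \frac{1}{21}\right)\right) = 200 \cdot \frac{17}{21} = \frac{3400}{21}$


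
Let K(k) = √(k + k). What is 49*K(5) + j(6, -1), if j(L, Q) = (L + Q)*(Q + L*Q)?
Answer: -35 + 49*√10 ≈ 119.95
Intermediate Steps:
K(k) = √2*√k (K(k) = √(2*k) = √2*√k)
49*K(5) + j(6, -1) = 49*(√2*√5) - (6 - 1 + 6² + 6*(-1)) = 49*√10 - (6 - 1 + 36 - 6) = 49*√10 - 1*35 = 49*√10 - 35 = -35 + 49*√10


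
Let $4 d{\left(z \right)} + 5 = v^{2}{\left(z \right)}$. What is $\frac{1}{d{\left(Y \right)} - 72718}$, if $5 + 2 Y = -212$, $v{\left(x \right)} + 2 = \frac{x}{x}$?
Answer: $- \frac{1}{72719} \approx -1.3752 \cdot 10^{-5}$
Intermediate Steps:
$v{\left(x \right)} = -1$ ($v{\left(x \right)} = -2 + \frac{x}{x} = -2 + 1 = -1$)
$Y = - \frac{217}{2}$ ($Y = - \frac{5}{2} + \frac{1}{2} \left(-212\right) = - \frac{5}{2} - 106 = - \frac{217}{2} \approx -108.5$)
$d{\left(z \right)} = -1$ ($d{\left(z \right)} = - \frac{5}{4} + \frac{\left(-1\right)^{2}}{4} = - \frac{5}{4} + \frac{1}{4} \cdot 1 = - \frac{5}{4} + \frac{1}{4} = -1$)
$\frac{1}{d{\left(Y \right)} - 72718} = \frac{1}{-1 - 72718} = \frac{1}{-72719} = - \frac{1}{72719}$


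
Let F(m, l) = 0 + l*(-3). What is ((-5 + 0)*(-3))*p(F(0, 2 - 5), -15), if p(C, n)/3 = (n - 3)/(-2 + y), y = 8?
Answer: -135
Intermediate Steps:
F(m, l) = -3*l (F(m, l) = 0 - 3*l = -3*l)
p(C, n) = -3/2 + n/2 (p(C, n) = 3*((n - 3)/(-2 + 8)) = 3*((-3 + n)/6) = 3*((-3 + n)*(⅙)) = 3*(-½ + n/6) = -3/2 + n/2)
((-5 + 0)*(-3))*p(F(0, 2 - 5), -15) = ((-5 + 0)*(-3))*(-3/2 + (½)*(-15)) = (-5*(-3))*(-3/2 - 15/2) = 15*(-9) = -135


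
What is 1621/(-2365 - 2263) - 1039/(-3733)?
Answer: -1242701/17276324 ≈ -0.071931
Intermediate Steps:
1621/(-2365 - 2263) - 1039/(-3733) = 1621/(-4628) - 1039*(-1/3733) = 1621*(-1/4628) + 1039/3733 = -1621/4628 + 1039/3733 = -1242701/17276324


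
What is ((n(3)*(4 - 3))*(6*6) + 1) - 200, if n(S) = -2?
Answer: -271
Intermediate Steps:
((n(3)*(4 - 3))*(6*6) + 1) - 200 = ((-2*(4 - 3))*(6*6) + 1) - 200 = (-2*1*36 + 1) - 200 = (-2*36 + 1) - 200 = (-72 + 1) - 200 = -71 - 200 = -271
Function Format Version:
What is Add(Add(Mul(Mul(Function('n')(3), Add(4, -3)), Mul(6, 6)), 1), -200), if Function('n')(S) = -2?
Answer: -271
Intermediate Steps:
Add(Add(Mul(Mul(Function('n')(3), Add(4, -3)), Mul(6, 6)), 1), -200) = Add(Add(Mul(Mul(-2, Add(4, -3)), Mul(6, 6)), 1), -200) = Add(Add(Mul(Mul(-2, 1), 36), 1), -200) = Add(Add(Mul(-2, 36), 1), -200) = Add(Add(-72, 1), -200) = Add(-71, -200) = -271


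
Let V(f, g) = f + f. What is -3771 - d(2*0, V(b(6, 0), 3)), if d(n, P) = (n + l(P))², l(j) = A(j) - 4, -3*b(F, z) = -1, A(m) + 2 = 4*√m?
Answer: -11453/3 + 16*√6 ≈ -3778.5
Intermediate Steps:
A(m) = -2 + 4*√m
b(F, z) = ⅓ (b(F, z) = -⅓*(-1) = ⅓)
V(f, g) = 2*f
l(j) = -6 + 4*√j (l(j) = (-2 + 4*√j) - 4 = -6 + 4*√j)
d(n, P) = (-6 + n + 4*√P)² (d(n, P) = (n + (-6 + 4*√P))² = (-6 + n + 4*√P)²)
-3771 - d(2*0, V(b(6, 0), 3)) = -3771 - (-6 + 2*0 + 4*√(2*(⅓)))² = -3771 - (-6 + 0 + 4*√(⅔))² = -3771 - (-6 + 0 + 4*(√6/3))² = -3771 - (-6 + 0 + 4*√6/3)² = -3771 - (-6 + 4*√6/3)²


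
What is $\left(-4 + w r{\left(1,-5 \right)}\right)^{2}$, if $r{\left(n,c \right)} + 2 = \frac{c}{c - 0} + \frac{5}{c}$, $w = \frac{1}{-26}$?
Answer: $\frac{2601}{169} \approx 15.391$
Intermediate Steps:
$w = - \frac{1}{26} \approx -0.038462$
$r{\left(n,c \right)} = -1 + \frac{5}{c}$ ($r{\left(n,c \right)} = -2 + \left(\frac{c}{c - 0} + \frac{5}{c}\right) = -2 + \left(\frac{c}{c + 0} + \frac{5}{c}\right) = -2 + \left(\frac{c}{c} + \frac{5}{c}\right) = -2 + \left(1 + \frac{5}{c}\right) = -1 + \frac{5}{c}$)
$\left(-4 + w r{\left(1,-5 \right)}\right)^{2} = \left(-4 - \frac{\frac{1}{-5} \left(5 - -5\right)}{26}\right)^{2} = \left(-4 - \frac{\left(- \frac{1}{5}\right) \left(5 + 5\right)}{26}\right)^{2} = \left(-4 - \frac{\left(- \frac{1}{5}\right) 10}{26}\right)^{2} = \left(-4 - - \frac{1}{13}\right)^{2} = \left(-4 + \frac{1}{13}\right)^{2} = \left(- \frac{51}{13}\right)^{2} = \frac{2601}{169}$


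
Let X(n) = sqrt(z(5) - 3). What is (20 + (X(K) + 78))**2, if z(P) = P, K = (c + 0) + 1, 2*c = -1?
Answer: (98 + sqrt(2))**2 ≈ 9883.2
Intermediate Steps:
c = -1/2 (c = (1/2)*(-1) = -1/2 ≈ -0.50000)
K = 1/2 (K = (-1/2 + 0) + 1 = -1/2 + 1 = 1/2 ≈ 0.50000)
X(n) = sqrt(2) (X(n) = sqrt(5 - 3) = sqrt(2))
(20 + (X(K) + 78))**2 = (20 + (sqrt(2) + 78))**2 = (20 + (78 + sqrt(2)))**2 = (98 + sqrt(2))**2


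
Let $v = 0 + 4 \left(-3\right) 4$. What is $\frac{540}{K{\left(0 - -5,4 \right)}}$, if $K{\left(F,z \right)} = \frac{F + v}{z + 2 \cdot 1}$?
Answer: $- \frac{3240}{43} \approx -75.349$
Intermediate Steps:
$v = -48$ ($v = 0 - 48 = -48$)
$K{\left(F,z \right)} = \frac{-48 + F}{2 + z}$ ($K{\left(F,z \right)} = \frac{F - 48}{z + 2 \cdot 1} = \frac{-48 + F}{z + 2} = \frac{-48 + F}{2 + z}$)
$\frac{540}{K{\left(0 - -5,4 \right)}} = \frac{540}{\frac{1}{2 + 4} \left(-48 + \left(0 - -5\right)\right)} = \frac{540}{\frac{1}{6} \left(-48 + \left(0 + 5\right)\right)} = \frac{540}{\frac{1}{6} \left(-48 + 5\right)} = \frac{540}{\frac{1}{6} \left(-43\right)} = \frac{540}{- \frac{43}{6}} = 540 \left(- \frac{6}{43}\right) = - \frac{3240}{43}$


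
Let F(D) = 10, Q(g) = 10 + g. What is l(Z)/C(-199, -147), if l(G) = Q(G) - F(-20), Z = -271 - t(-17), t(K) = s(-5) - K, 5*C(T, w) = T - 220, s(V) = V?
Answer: 1415/419 ≈ 3.3771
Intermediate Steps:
C(T, w) = -44 + T/5 (C(T, w) = (T - 220)/5 = (-220 + T)/5 = -44 + T/5)
t(K) = -5 - K
Z = -283 (Z = -271 - (-5 - 1*(-17)) = -271 - (-5 + 17) = -271 - 1*12 = -271 - 12 = -283)
l(G) = G (l(G) = (10 + G) - 1*10 = (10 + G) - 10 = G)
l(Z)/C(-199, -147) = -283/(-44 + (1/5)*(-199)) = -283/(-44 - 199/5) = -283/(-419/5) = -283*(-5/419) = 1415/419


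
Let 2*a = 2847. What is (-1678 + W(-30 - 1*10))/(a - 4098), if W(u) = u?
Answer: 3436/5349 ≈ 0.64236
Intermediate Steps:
a = 2847/2 (a = (1/2)*2847 = 2847/2 ≈ 1423.5)
(-1678 + W(-30 - 1*10))/(a - 4098) = (-1678 + (-30 - 1*10))/(2847/2 - 4098) = (-1678 + (-30 - 10))/(-5349/2) = (-1678 - 40)*(-2/5349) = -1718*(-2/5349) = 3436/5349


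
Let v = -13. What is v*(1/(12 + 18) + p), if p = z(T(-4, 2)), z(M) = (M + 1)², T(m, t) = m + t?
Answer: -403/30 ≈ -13.433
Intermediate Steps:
z(M) = (1 + M)²
p = 1 (p = (1 + (-4 + 2))² = (1 - 2)² = (-1)² = 1)
v*(1/(12 + 18) + p) = -13*(1/(12 + 18) + 1) = -13*(1/30 + 1) = -13*31/30 = -403/30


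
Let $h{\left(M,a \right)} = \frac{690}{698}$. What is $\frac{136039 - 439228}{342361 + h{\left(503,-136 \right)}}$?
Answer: $- \frac{105812961}{119484334} \approx -0.88558$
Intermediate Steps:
$h{\left(M,a \right)} = \frac{345}{349}$ ($h{\left(M,a \right)} = 690 \cdot \frac{1}{698} = \frac{345}{349}$)
$\frac{136039 - 439228}{342361 + h{\left(503,-136 \right)}} = \frac{136039 - 439228}{342361 + \frac{345}{349}} = - \frac{303189}{\frac{119484334}{349}} = \left(-303189\right) \frac{349}{119484334} = - \frac{105812961}{119484334}$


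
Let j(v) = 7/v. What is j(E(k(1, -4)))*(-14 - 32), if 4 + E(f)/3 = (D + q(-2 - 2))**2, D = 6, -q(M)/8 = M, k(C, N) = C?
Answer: -161/2160 ≈ -0.074537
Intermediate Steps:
q(M) = -8*M
E(f) = 4320 (E(f) = -12 + 3*(6 - 8*(-2 - 2))**2 = -12 + 3*(6 - 8*(-4))**2 = -12 + 3*(6 + 32)**2 = -12 + 3*38**2 = -12 + 3*1444 = -12 + 4332 = 4320)
j(E(k(1, -4)))*(-14 - 32) = (7/4320)*(-14 - 32) = (7*(1/4320))*(-46) = (7/4320)*(-46) = -161/2160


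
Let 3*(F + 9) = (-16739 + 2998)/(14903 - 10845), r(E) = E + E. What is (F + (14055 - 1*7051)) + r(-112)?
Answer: 82416413/12174 ≈ 6769.9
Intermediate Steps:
r(E) = 2*E
F = -123307/12174 (F = -9 + ((-16739 + 2998)/(14903 - 10845))/3 = -9 + (-13741/4058)/3 = -9 + (-13741*1/4058)/3 = -9 + (⅓)*(-13741/4058) = -9 - 13741/12174 = -123307/12174 ≈ -10.129)
(F + (14055 - 1*7051)) + r(-112) = (-123307/12174 + (14055 - 1*7051)) + 2*(-112) = (-123307/12174 + (14055 - 7051)) - 224 = (-123307/12174 + 7004) - 224 = 85143389/12174 - 224 = 82416413/12174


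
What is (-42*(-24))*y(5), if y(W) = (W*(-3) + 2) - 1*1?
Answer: -14112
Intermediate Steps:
y(W) = 1 - 3*W (y(W) = (-3*W + 2) - 1 = (2 - 3*W) - 1 = 1 - 3*W)
(-42*(-24))*y(5) = (-42*(-24))*(1 - 3*5) = 1008*(1 - 15) = 1008*(-14) = -14112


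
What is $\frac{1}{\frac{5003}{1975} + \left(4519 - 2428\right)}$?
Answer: $\frac{1975}{4134728} \approx 0.00047766$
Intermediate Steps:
$\frac{1}{\frac{5003}{1975} + \left(4519 - 2428\right)} = \frac{1}{5003 \cdot \frac{1}{1975} + 2091} = \frac{1}{\frac{5003}{1975} + 2091} = \frac{1}{\frac{4134728}{1975}} = \frac{1975}{4134728}$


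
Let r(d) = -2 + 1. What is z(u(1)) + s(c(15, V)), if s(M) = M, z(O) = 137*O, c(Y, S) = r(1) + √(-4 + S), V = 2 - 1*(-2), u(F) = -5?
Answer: -686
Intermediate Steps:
r(d) = -1
V = 4 (V = 2 + 2 = 4)
c(Y, S) = -1 + √(-4 + S)
z(u(1)) + s(c(15, V)) = 137*(-5) + (-1 + √(-4 + 4)) = -685 + (-1 + √0) = -685 + (-1 + 0) = -685 - 1 = -686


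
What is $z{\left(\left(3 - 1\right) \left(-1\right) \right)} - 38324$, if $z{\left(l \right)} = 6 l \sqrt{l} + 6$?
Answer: $-38318 - 12 i \sqrt{2} \approx -38318.0 - 16.971 i$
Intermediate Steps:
$z{\left(l \right)} = 6 + 6 l^{\frac{3}{2}}$ ($z{\left(l \right)} = 6 l^{\frac{3}{2}} + 6 = 6 + 6 l^{\frac{3}{2}}$)
$z{\left(\left(3 - 1\right) \left(-1\right) \right)} - 38324 = \left(6 + 6 \left(\left(3 - 1\right) \left(-1\right)\right)^{\frac{3}{2}}\right) - 38324 = \left(6 + 6 \left(2 \left(-1\right)\right)^{\frac{3}{2}}\right) - 38324 = \left(6 + 6 \left(-2\right)^{\frac{3}{2}}\right) - 38324 = \left(6 + 6 \left(- 2 i \sqrt{2}\right)\right) - 38324 = \left(6 - 12 i \sqrt{2}\right) - 38324 = -38318 - 12 i \sqrt{2}$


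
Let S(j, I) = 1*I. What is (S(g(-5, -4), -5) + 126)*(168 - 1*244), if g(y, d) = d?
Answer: -9196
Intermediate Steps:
S(j, I) = I
(S(g(-5, -4), -5) + 126)*(168 - 1*244) = (-5 + 126)*(168 - 1*244) = 121*(168 - 244) = 121*(-76) = -9196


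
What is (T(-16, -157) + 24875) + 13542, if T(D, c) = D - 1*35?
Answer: 38366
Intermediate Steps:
T(D, c) = -35 + D (T(D, c) = D - 35 = -35 + D)
(T(-16, -157) + 24875) + 13542 = ((-35 - 16) + 24875) + 13542 = (-51 + 24875) + 13542 = 24824 + 13542 = 38366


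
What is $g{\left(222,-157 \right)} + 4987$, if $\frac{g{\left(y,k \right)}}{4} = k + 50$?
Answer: $4559$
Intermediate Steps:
$g{\left(y,k \right)} = 200 + 4 k$ ($g{\left(y,k \right)} = 4 \left(k + 50\right) = 4 \left(50 + k\right) = 200 + 4 k$)
$g{\left(222,-157 \right)} + 4987 = \left(200 + 4 \left(-157\right)\right) + 4987 = \left(200 - 628\right) + 4987 = -428 + 4987 = 4559$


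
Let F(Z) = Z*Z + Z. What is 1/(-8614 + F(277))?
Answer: 1/68392 ≈ 1.4622e-5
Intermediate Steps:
F(Z) = Z + Z² (F(Z) = Z² + Z = Z + Z²)
1/(-8614 + F(277)) = 1/(-8614 + 277*(1 + 277)) = 1/(-8614 + 277*278) = 1/(-8614 + 77006) = 1/68392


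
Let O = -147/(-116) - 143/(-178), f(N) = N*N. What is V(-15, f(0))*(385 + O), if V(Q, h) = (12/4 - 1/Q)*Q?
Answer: -91910691/5162 ≈ -17805.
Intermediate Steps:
f(N) = N²
O = 21377/10324 (O = -147*(-1/116) - 143*(-1/178) = 147/116 + 143/178 = 21377/10324 ≈ 2.0706)
V(Q, h) = Q*(3 - 1/Q) (V(Q, h) = (12*(¼) - 1/Q)*Q = (3 - 1/Q)*Q = Q*(3 - 1/Q))
V(-15, f(0))*(385 + O) = (-1 + 3*(-15))*(385 + 21377/10324) = (-1 - 45)*(3996117/10324) = -46*3996117/10324 = -91910691/5162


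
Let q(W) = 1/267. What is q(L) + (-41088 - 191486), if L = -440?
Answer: -62097257/267 ≈ -2.3257e+5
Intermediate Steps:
q(W) = 1/267
q(L) + (-41088 - 191486) = 1/267 + (-41088 - 191486) = 1/267 - 232574 = -62097257/267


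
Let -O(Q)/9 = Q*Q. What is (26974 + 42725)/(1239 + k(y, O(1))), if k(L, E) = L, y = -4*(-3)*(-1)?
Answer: 23233/409 ≈ 56.804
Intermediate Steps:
O(Q) = -9*Q² (O(Q) = -9*Q*Q = -9*Q²)
y = -12 (y = 12*(-1) = -12)
(26974 + 42725)/(1239 + k(y, O(1))) = (26974 + 42725)/(1239 - 12) = 69699/1227 = 69699*(1/1227) = 23233/409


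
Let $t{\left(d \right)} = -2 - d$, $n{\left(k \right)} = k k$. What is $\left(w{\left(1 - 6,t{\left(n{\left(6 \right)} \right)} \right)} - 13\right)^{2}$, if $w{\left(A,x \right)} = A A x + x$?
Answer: $1002001$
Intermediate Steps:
$n{\left(k \right)} = k^{2}$
$w{\left(A,x \right)} = x + x A^{2}$ ($w{\left(A,x \right)} = A^{2} x + x = x A^{2} + x = x + x A^{2}$)
$\left(w{\left(1 - 6,t{\left(n{\left(6 \right)} \right)} \right)} - 13\right)^{2} = \left(\left(-2 - 6^{2}\right) \left(1 + \left(1 - 6\right)^{2}\right) - 13\right)^{2} = \left(\left(-2 - 36\right) \left(1 + \left(1 - 6\right)^{2}\right) - 13\right)^{2} = \left(\left(-2 - 36\right) \left(1 + \left(-5\right)^{2}\right) - 13\right)^{2} = \left(- 38 \left(1 + 25\right) - 13\right)^{2} = \left(\left(-38\right) 26 - 13\right)^{2} = \left(-988 - 13\right)^{2} = \left(-1001\right)^{2} = 1002001$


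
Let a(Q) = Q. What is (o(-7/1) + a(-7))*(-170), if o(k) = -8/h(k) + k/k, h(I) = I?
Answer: 5780/7 ≈ 825.71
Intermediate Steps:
o(k) = 1 - 8/k (o(k) = -8/k + k/k = -8/k + 1 = 1 - 8/k)
(o(-7/1) + a(-7))*(-170) = ((-8 - 7/1)/((-7/1)) - 7)*(-170) = ((-8 - 7*1)/((-7*1)) - 7)*(-170) = ((-8 - 7)/(-7) - 7)*(-170) = (-⅐*(-15) - 7)*(-170) = (15/7 - 7)*(-170) = -34/7*(-170) = 5780/7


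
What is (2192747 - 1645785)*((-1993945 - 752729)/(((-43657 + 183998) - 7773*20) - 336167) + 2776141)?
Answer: 20515749715918000/13511 ≈ 1.5184e+12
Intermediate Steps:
(2192747 - 1645785)*((-1993945 - 752729)/(((-43657 + 183998) - 7773*20) - 336167) + 2776141) = 546962*(-2746674/((140341 - 155460) - 336167) + 2776141) = 546962*(-2746674/(-15119 - 336167) + 2776141) = 546962*(-2746674/(-351286) + 2776141) = 546962*(-2746674*(-1/351286) + 2776141) = 546962*(1373337/175643 + 2776141) = 546962*(487611107000/175643) = 20515749715918000/13511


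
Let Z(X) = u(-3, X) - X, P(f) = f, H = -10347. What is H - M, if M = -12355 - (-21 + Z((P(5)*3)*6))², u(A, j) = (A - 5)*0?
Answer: 14329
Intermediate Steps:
u(A, j) = 0 (u(A, j) = (-5 + A)*0 = 0)
Z(X) = -X (Z(X) = 0 - X = -X)
M = -24676 (M = -12355 - (-21 - 5*3*6)² = -12355 - (-21 - 15*6)² = -12355 - (-21 - 1*90)² = -12355 - (-21 - 90)² = -12355 - 1*(-111)² = -12355 - 1*12321 = -12355 - 12321 = -24676)
H - M = -10347 - 1*(-24676) = -10347 + 24676 = 14329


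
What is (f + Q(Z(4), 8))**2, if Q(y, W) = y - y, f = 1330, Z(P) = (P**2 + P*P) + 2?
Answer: 1768900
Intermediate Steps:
Z(P) = 2 + 2*P**2 (Z(P) = (P**2 + P**2) + 2 = 2*P**2 + 2 = 2 + 2*P**2)
Q(y, W) = 0
(f + Q(Z(4), 8))**2 = (1330 + 0)**2 = 1330**2 = 1768900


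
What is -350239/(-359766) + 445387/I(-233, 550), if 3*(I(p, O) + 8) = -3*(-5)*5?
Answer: 160241053505/6116022 ≈ 26200.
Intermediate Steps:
I(p, O) = 17 (I(p, O) = -8 + (-3*(-5)*5)/3 = -8 + (15*5)/3 = -8 + (1/3)*75 = -8 + 25 = 17)
-350239/(-359766) + 445387/I(-233, 550) = -350239/(-359766) + 445387/17 = -350239*(-1/359766) + 445387*(1/17) = 350239/359766 + 445387/17 = 160241053505/6116022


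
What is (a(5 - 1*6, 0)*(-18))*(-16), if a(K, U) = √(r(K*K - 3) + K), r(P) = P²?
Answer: 288*√3 ≈ 498.83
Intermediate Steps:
a(K, U) = √(K + (-3 + K²)²) (a(K, U) = √((K*K - 3)² + K) = √((K² - 3)² + K) = √((-3 + K²)² + K) = √(K + (-3 + K²)²))
(a(5 - 1*6, 0)*(-18))*(-16) = (√((5 - 1*6) + (-3 + (5 - 1*6)²)²)*(-18))*(-16) = (√((5 - 6) + (-3 + (5 - 6)²)²)*(-18))*(-16) = (√(-1 + (-3 + (-1)²)²)*(-18))*(-16) = (√(-1 + (-3 + 1)²)*(-18))*(-16) = (√(-1 + (-2)²)*(-18))*(-16) = (√(-1 + 4)*(-18))*(-16) = (√3*(-18))*(-16) = -18*√3*(-16) = 288*√3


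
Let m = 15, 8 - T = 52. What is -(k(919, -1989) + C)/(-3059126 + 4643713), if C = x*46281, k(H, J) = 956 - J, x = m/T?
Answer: 564635/69721828 ≈ 0.0080984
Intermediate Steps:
T = -44 (T = 8 - 1*52 = 8 - 52 = -44)
x = -15/44 (x = 15/(-44) = 15*(-1/44) = -15/44 ≈ -0.34091)
C = -694215/44 (C = -15/44*46281 = -694215/44 ≈ -15778.)
-(k(919, -1989) + C)/(-3059126 + 4643713) = -((956 - 1*(-1989)) - 694215/44)/(-3059126 + 4643713) = -((956 + 1989) - 694215/44)/1584587 = -(2945 - 694215/44)/1584587 = -(-564635)/(44*1584587) = -1*(-564635/69721828) = 564635/69721828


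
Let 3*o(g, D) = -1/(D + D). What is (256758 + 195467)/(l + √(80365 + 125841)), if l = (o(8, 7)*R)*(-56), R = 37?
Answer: -4015758/36679 + 162801*√206206/73358 ≈ 898.28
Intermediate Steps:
o(g, D) = -1/(6*D) (o(g, D) = (-1/(D + D))/3 = (-1/(2*D))/3 = -1/(6*D))
l = 148/3 (l = (-⅙/7*37)*(-56) = (-⅙*⅐*37)*(-56) = -1/42*37*(-56) = -37/42*(-56) = 148/3 ≈ 49.333)
(256758 + 195467)/(l + √(80365 + 125841)) = (256758 + 195467)/(148/3 + √(80365 + 125841)) = 452225/(148/3 + √206206)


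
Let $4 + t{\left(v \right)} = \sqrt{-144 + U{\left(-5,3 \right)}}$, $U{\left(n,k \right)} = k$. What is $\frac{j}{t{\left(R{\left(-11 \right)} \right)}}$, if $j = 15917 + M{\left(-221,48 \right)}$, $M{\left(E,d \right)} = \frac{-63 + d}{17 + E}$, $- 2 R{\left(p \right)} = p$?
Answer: $- \frac{1082361}{2669} - \frac{1082361 i \sqrt{141}}{10676} \approx -405.53 - 1203.9 i$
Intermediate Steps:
$R{\left(p \right)} = - \frac{p}{2}$
$t{\left(v \right)} = -4 + i \sqrt{141}$ ($t{\left(v \right)} = -4 + \sqrt{-144 + 3} = -4 + \sqrt{-141} = -4 + i \sqrt{141}$)
$M{\left(E,d \right)} = \frac{-63 + d}{17 + E}$
$j = \frac{1082361}{68}$ ($j = 15917 + \frac{-63 + 48}{17 - 221} = 15917 + \frac{1}{-204} \left(-15\right) = 15917 - - \frac{5}{68} = 15917 + \frac{5}{68} = \frac{1082361}{68} \approx 15917.0$)
$\frac{j}{t{\left(R{\left(-11 \right)} \right)}} = \frac{1082361}{68 \left(-4 + i \sqrt{141}\right)}$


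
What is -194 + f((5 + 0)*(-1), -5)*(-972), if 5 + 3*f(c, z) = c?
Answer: 3046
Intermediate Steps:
f(c, z) = -5/3 + c/3
-194 + f((5 + 0)*(-1), -5)*(-972) = -194 + (-5/3 + ((5 + 0)*(-1))/3)*(-972) = -194 + (-5/3 + (5*(-1))/3)*(-972) = -194 + (-5/3 + (1/3)*(-5))*(-972) = -194 + (-5/3 - 5/3)*(-972) = -194 - 10/3*(-972) = -194 + 3240 = 3046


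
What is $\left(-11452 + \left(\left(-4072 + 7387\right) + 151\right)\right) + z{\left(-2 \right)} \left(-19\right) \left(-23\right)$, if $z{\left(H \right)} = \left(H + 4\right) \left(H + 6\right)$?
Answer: $-4490$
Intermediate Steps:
$z{\left(H \right)} = \left(4 + H\right) \left(6 + H\right)$
$\left(-11452 + \left(\left(-4072 + 7387\right) + 151\right)\right) + z{\left(-2 \right)} \left(-19\right) \left(-23\right) = \left(-11452 + \left(\left(-4072 + 7387\right) + 151\right)\right) + \left(24 + \left(-2\right)^{2} + 10 \left(-2\right)\right) \left(-19\right) \left(-23\right) = \left(-11452 + \left(3315 + 151\right)\right) + \left(24 + 4 - 20\right) \left(-19\right) \left(-23\right) = \left(-11452 + 3466\right) + 8 \left(-19\right) \left(-23\right) = -7986 - -3496 = -7986 + 3496 = -4490$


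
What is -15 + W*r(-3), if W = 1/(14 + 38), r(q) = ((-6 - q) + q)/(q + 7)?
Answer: -1563/104 ≈ -15.029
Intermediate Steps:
r(q) = -6/(7 + q)
W = 1/52 ≈ 0.019231
-15 + W*r(-3) = -15 + (-6/(7 - 3))/52 = -15 + (-6/4)/52 = -15 + (-6*1/4)/52 = -15 + (1/52)*(-3/2) = -15 - 3/104 = -1563/104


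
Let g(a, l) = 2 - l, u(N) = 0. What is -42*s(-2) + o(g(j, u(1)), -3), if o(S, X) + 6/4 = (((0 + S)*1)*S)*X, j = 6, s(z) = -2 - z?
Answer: -27/2 ≈ -13.500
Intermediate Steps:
o(S, X) = -3/2 + X*S**2 (o(S, X) = -3/2 + (((0 + S)*1)*S)*X = -3/2 + ((S*1)*S)*X = -3/2 + (S*S)*X = -3/2 + S**2*X = -3/2 + X*S**2)
-42*s(-2) + o(g(j, u(1)), -3) = -42*(-2 - 1*(-2)) + (-3/2 - 3*(2 - 1*0)**2) = -42*(-2 + 2) + (-3/2 - 3*(2 + 0)**2) = -42*0 + (-3/2 - 3*2**2) = 0 + (-3/2 - 3*4) = 0 + (-3/2 - 12) = 0 - 27/2 = -27/2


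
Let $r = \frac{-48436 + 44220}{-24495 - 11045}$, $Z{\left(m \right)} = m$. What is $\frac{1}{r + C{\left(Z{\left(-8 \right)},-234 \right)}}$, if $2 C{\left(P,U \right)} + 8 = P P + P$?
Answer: $\frac{8885}{214294} \approx 0.041462$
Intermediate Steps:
$C{\left(P,U \right)} = -4 + \frac{P}{2} + \frac{P^{2}}{2}$ ($C{\left(P,U \right)} = -4 + \frac{P P + P}{2} = -4 + \frac{P^{2} + P}{2} = -4 + \frac{P + P^{2}}{2} = -4 + \left(\frac{P}{2} + \frac{P^{2}}{2}\right) = -4 + \frac{P}{2} + \frac{P^{2}}{2}$)
$r = \frac{1054}{8885}$ ($r = - \frac{4216}{-35540} = \left(-4216\right) \left(- \frac{1}{35540}\right) = \frac{1054}{8885} \approx 0.11863$)
$\frac{1}{r + C{\left(Z{\left(-8 \right)},-234 \right)}} = \frac{1}{\frac{1054}{8885} + \left(-4 + \frac{1}{2} \left(-8\right) + \frac{\left(-8\right)^{2}}{2}\right)} = \frac{1}{\frac{1054}{8885} - -24} = \frac{1}{\frac{1054}{8885} + 24} = \frac{1}{\frac{214294}{8885}} = \frac{8885}{214294}$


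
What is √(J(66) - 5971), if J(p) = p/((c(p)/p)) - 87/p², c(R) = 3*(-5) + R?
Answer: I*√7409298003/1122 ≈ 76.718*I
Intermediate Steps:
c(R) = -15 + R
J(p) = -87/p² + p²/(-15 + p) (J(p) = p/(((-15 + p)/p)) - 87/p² = p*(p/(-15 + p)) - 87/p² = p²/(-15 + p) - 87/p² = -87/p² + p²/(-15 + p))
√(J(66) - 5971) = √((1305 + 66⁴ - 87*66)/(66²*(-15 + 66)) - 5971) = √((1/4356)*(1305 + 18974736 - 5742)/51 - 5971) = √((1/4356)*(1/51)*18970299 - 5971) = √(2107811/24684 - 5971) = √(-145280353/24684) = I*√7409298003/1122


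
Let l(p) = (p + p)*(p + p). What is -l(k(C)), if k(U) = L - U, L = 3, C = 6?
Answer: -36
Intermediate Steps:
k(U) = 3 - U
l(p) = 4*p**2 (l(p) = (2*p)*(2*p) = 4*p**2)
-l(k(C)) = -4*(3 - 1*6)**2 = -4*(3 - 6)**2 = -4*(-3)**2 = -4*9 = -1*36 = -36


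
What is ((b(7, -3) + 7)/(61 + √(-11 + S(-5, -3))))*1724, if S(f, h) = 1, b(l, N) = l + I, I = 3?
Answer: 1787788/3731 - 29308*I*√10/3731 ≈ 479.17 - 24.841*I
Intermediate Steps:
b(l, N) = 3 + l (b(l, N) = l + 3 = 3 + l)
((b(7, -3) + 7)/(61 + √(-11 + S(-5, -3))))*1724 = (((3 + 7) + 7)/(61 + √(-11 + 1)))*1724 = ((10 + 7)/(61 + √(-10)))*1724 = (17/(61 + I*√10))*1724 = 29308/(61 + I*√10)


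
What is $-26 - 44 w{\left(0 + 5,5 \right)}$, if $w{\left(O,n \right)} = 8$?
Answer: $-378$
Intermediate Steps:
$-26 - 44 w{\left(0 + 5,5 \right)} = -26 - 352 = -378$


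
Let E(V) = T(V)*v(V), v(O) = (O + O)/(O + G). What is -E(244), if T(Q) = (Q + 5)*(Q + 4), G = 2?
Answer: -5022496/41 ≈ -1.2250e+5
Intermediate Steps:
v(O) = 2*O/(2 + O) (v(O) = (O + O)/(O + 2) = (2*O)/(2 + O) = 2*O/(2 + O))
T(Q) = (4 + Q)*(5 + Q) (T(Q) = (5 + Q)*(4 + Q) = (4 + Q)*(5 + Q))
E(V) = 2*V*(20 + V² + 9*V)/(2 + V) (E(V) = (20 + V² + 9*V)*(2*V/(2 + V)) = 2*V*(20 + V² + 9*V)/(2 + V))
-E(244) = -2*244*(20 + 244² + 9*244)/(2 + 244) = -2*244*(20 + 59536 + 2196)/246 = -2*244*61752/246 = -1*5022496/41 = -5022496/41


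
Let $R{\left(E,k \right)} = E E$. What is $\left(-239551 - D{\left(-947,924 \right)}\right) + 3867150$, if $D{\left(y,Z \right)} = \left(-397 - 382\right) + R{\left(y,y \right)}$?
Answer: $2731569$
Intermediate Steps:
$R{\left(E,k \right)} = E^{2}$
$D{\left(y,Z \right)} = -779 + y^{2}$ ($D{\left(y,Z \right)} = \left(-397 - 382\right) + y^{2} = -779 + y^{2}$)
$\left(-239551 - D{\left(-947,924 \right)}\right) + 3867150 = \left(-239551 - \left(-779 + \left(-947\right)^{2}\right)\right) + 3867150 = \left(-239551 - \left(-779 + 896809\right)\right) + 3867150 = \left(-239551 - 896030\right) + 3867150 = -1135581 + 3867150 = 2731569$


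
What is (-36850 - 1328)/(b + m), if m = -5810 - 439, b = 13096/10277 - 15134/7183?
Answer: 313143129222/51262301401 ≈ 6.1086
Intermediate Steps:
b = -61463550/73819691 (b = 13096*(1/10277) - 15134*1/7183 = 13096/10277 - 15134/7183 = -61463550/73819691 ≈ -0.83262)
m = -6249
(-36850 - 1328)/(b + m) = (-36850 - 1328)/(-61463550/73819691 - 6249) = -38178/(-461360712609/73819691) = -38178*(-73819691/461360712609) = 313143129222/51262301401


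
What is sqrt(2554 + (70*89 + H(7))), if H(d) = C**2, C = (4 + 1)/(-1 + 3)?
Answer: sqrt(35161)/2 ≈ 93.756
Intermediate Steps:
C = 5/2 ≈ 2.5000
H(d) = 25/4 (H(d) = (5/2)**2 = 25/4)
sqrt(2554 + (70*89 + H(7))) = sqrt(2554 + (70*89 + 25/4)) = sqrt(2554 + (6230 + 25/4)) = sqrt(2554 + 24945/4) = sqrt(35161/4) = sqrt(35161)/2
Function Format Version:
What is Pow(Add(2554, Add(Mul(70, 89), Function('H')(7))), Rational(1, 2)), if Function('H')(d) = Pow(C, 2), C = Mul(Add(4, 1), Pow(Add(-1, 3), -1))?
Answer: Mul(Rational(1, 2), Pow(35161, Rational(1, 2))) ≈ 93.756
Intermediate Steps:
C = Rational(5, 2) (C = Mul(5, Pow(2, -1)) = Mul(5, Rational(1, 2)) = Rational(5, 2) ≈ 2.5000)
Function('H')(d) = Rational(25, 4) (Function('H')(d) = Pow(Rational(5, 2), 2) = Rational(25, 4))
Pow(Add(2554, Add(Mul(70, 89), Function('H')(7))), Rational(1, 2)) = Pow(Add(2554, Add(Mul(70, 89), Rational(25, 4))), Rational(1, 2)) = Pow(Add(2554, Add(6230, Rational(25, 4))), Rational(1, 2)) = Pow(Add(2554, Rational(24945, 4)), Rational(1, 2)) = Pow(Rational(35161, 4), Rational(1, 2)) = Mul(Rational(1, 2), Pow(35161, Rational(1, 2)))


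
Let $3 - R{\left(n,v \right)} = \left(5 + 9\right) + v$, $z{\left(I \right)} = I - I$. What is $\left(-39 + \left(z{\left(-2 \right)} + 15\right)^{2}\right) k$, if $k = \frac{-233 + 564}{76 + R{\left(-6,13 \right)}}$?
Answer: $\frac{30783}{26} \approx 1184.0$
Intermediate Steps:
$z{\left(I \right)} = 0$
$R{\left(n,v \right)} = -11 - v$ ($R{\left(n,v \right)} = 3 - \left(\left(5 + 9\right) + v\right) = 3 - \left(14 + v\right) = -11 - v$)
$k = \frac{331}{52}$ ($k = \frac{-233 + 564}{76 - 24} = \frac{331}{76 - 24} = \frac{331}{52} \approx 6.3654$)
$\left(-39 + \left(z{\left(-2 \right)} + 15\right)^{2}\right) k = \left(-39 + \left(0 + 15\right)^{2}\right) \frac{331}{52} = \left(-39 + 15^{2}\right) \frac{331}{52} = \left(-39 + 225\right) \frac{331}{52} = 186 \cdot \frac{331}{52} = \frac{30783}{26}$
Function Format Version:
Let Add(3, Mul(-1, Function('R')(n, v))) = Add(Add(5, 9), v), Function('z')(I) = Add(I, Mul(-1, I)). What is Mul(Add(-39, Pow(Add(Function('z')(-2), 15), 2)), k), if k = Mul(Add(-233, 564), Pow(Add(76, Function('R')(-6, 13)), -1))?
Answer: Rational(30783, 26) ≈ 1184.0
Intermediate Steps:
Function('z')(I) = 0
Function('R')(n, v) = Add(-11, Mul(-1, v)) (Function('R')(n, v) = Add(3, Mul(-1, Add(Add(5, 9), v))) = Add(3, Mul(-1, Add(14, v))) = Add(3, Add(-14, Mul(-1, v))) = Add(-11, Mul(-1, v)))
k = Rational(331, 52) (k = Mul(Add(-233, 564), Pow(Add(76, Add(-11, Mul(-1, 13))), -1)) = Mul(331, Pow(Add(76, Add(-11, -13)), -1)) = Mul(331, Pow(Add(76, -24), -1)) = Mul(331, Pow(52, -1)) = Mul(331, Rational(1, 52)) = Rational(331, 52) ≈ 6.3654)
Mul(Add(-39, Pow(Add(Function('z')(-2), 15), 2)), k) = Mul(Add(-39, Pow(Add(0, 15), 2)), Rational(331, 52)) = Mul(Add(-39, Pow(15, 2)), Rational(331, 52)) = Mul(Add(-39, 225), Rational(331, 52)) = Mul(186, Rational(331, 52)) = Rational(30783, 26)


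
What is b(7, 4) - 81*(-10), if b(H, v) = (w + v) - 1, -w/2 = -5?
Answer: 823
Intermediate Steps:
w = 10 (w = -2*(-5) = 10)
b(H, v) = 9 + v (b(H, v) = (10 + v) - 1 = 9 + v)
b(7, 4) - 81*(-10) = (9 + 4) - 81*(-10) = 13 + 810 = 823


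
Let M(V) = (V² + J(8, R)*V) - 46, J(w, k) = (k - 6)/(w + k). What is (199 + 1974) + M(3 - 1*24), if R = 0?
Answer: 10335/4 ≈ 2583.8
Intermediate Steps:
J(w, k) = (-6 + k)/(k + w)
M(V) = -46 + V² - 3*V/4 (M(V) = (V² + ((-6 + 0)/(0 + 8))*V) - 46 = (V² + (-6/8)*V) - 46 = (V² + ((⅛)*(-6))*V) - 46 = (V² - 3*V/4) - 46 = -46 + V² - 3*V/4)
(199 + 1974) + M(3 - 1*24) = (199 + 1974) + (-46 + (3 - 1*24)² - 3*(3 - 1*24)/4) = 2173 + (-46 + (3 - 24)² - 3*(3 - 24)/4) = 2173 + (-46 + (-21)² - ¾*(-21)) = 2173 + (-46 + 441 + 63/4) = 2173 + 1643/4 = 10335/4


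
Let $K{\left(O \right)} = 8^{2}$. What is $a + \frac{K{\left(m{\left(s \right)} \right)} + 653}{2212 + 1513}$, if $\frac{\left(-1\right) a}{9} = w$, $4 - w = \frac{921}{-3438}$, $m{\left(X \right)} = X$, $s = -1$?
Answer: $- \frac{54383031}{1422950} \approx -38.219$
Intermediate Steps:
$K{\left(O \right)} = 64$
$w = \frac{4891}{1146}$ ($w = 4 - \frac{921}{-3438} = 4 - 921 \left(- \frac{1}{3438}\right) = 4 - - \frac{307}{1146} = 4 + \frac{307}{1146} = \frac{4891}{1146} \approx 4.2679$)
$a = - \frac{14673}{382}$ ($a = \left(-9\right) \frac{4891}{1146} = - \frac{14673}{382} \approx -38.411$)
$a + \frac{K{\left(m{\left(s \right)} \right)} + 653}{2212 + 1513} = - \frac{14673}{382} + \frac{64 + 653}{2212 + 1513} = - \frac{14673}{382} + \frac{717}{3725} = - \frac{54383031}{1422950}$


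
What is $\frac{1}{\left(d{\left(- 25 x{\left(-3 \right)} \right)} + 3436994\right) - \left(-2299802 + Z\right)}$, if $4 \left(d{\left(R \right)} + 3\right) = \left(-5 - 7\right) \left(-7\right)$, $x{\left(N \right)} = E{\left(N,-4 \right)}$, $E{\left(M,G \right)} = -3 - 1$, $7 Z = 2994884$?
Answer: $\frac{7}{37162814} \approx 1.8836 \cdot 10^{-7}$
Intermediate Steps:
$Z = \frac{2994884}{7}$ ($Z = \frac{1}{7} \cdot 2994884 = \frac{2994884}{7} \approx 4.2784 \cdot 10^{5}$)
$E{\left(M,G \right)} = -4$ ($E{\left(M,G \right)} = -3 - 1 = -4$)
$x{\left(N \right)} = -4$
$d{\left(R \right)} = 18$ ($d{\left(R \right)} = -3 + \frac{\left(-5 - 7\right) \left(-7\right)}{4} = -3 + \frac{\left(-12\right) \left(-7\right)}{4} = -3 + \frac{1}{4} \cdot 84 = -3 + 21 = 18$)
$\frac{1}{\left(d{\left(- 25 x{\left(-3 \right)} \right)} + 3436994\right) - \left(-2299802 + Z\right)} = \frac{1}{\left(18 + 3436994\right) + \left(2299802 - \frac{2994884}{7}\right)} = \frac{1}{3437012 + \left(2299802 - \frac{2994884}{7}\right)} = \frac{1}{3437012 + \frac{13103730}{7}} = \frac{1}{\frac{37162814}{7}} = \frac{7}{37162814}$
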